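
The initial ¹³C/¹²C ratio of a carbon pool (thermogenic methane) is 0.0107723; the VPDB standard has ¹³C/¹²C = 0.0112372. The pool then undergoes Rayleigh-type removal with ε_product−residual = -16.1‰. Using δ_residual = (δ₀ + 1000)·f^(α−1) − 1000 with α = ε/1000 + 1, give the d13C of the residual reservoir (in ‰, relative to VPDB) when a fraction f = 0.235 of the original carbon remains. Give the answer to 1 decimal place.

-18.8‰

δ₀ = (0.0107723/0.0112372 − 1)×1000 = (0.958628 − 1)×1000 = -41.372‰
α − 1 = ε/1000 = -0.0161
f^(α−1) = 0.235^(-0.0161) = 1.023589
δ_res = (-41.372 + 1000) × 1.023589 − 1000 = 981.242 − 1000 = -18.76‰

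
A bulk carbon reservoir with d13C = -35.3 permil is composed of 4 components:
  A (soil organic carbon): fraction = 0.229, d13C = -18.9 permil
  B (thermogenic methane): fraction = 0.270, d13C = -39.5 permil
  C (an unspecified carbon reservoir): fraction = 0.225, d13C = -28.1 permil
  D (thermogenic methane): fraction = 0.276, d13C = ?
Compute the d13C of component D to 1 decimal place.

Isotope mass balance: δ_bulk = Σ fᵢ·δᵢ.
-35.3 = 0.229×(-18.9) + 0.270×(-39.5) + 0.225×(-28.1) + 0.276×δ_D
0.276·δ_D = -35.3 − (-21.316) = -13.984
δ_D = -13.984 / 0.276 = -50.67 permil

-50.7 permil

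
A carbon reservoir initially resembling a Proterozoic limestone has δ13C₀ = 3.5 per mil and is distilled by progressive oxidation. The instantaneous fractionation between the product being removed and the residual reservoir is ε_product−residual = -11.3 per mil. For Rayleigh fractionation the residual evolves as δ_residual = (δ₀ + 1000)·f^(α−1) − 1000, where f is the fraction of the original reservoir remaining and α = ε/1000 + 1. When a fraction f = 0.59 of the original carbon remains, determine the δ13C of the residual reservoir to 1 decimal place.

9.5 per mil

Rayleigh residual: δ_res = (δ₀ + 1000)·f^(α−1) − 1000
α = ε/1000 + 1 = 0.98870, so α − 1 = -0.01130
f^(α−1) = 0.59^(-0.01130) = 1.005980
δ_res = (3.5 + 1000) × 1.005980 − 1000 = 1009.501 − 1000 = 9.50 per mil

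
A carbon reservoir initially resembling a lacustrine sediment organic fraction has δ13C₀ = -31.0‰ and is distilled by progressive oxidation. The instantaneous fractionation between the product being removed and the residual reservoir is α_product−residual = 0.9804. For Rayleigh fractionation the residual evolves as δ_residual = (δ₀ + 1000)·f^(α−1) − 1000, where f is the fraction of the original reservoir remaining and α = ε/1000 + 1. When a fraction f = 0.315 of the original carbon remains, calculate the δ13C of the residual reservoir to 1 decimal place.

Rayleigh residual: δ_res = (δ₀ + 1000)·f^(α−1) − 1000
α − 1 = -0.01960
f^(α−1) = 0.315^(-0.01960) = 1.022900
δ_res = (-31.0 + 1000) × 1.022900 − 1000 = 991.190 − 1000 = -8.81‰

-8.8‰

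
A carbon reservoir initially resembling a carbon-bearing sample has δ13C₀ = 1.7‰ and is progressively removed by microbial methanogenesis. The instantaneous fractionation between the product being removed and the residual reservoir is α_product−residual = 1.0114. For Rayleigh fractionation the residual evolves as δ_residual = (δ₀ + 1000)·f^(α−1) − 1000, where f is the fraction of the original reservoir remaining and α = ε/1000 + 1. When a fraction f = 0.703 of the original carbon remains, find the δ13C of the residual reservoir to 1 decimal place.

Rayleigh residual: δ_res = (δ₀ + 1000)·f^(α−1) − 1000
α − 1 = 0.01140
f^(α−1) = 0.703^(0.01140) = 0.995991
δ_res = (1.7 + 1000) × 0.995991 − 1000 = 997.684 − 1000 = -2.32‰

-2.3‰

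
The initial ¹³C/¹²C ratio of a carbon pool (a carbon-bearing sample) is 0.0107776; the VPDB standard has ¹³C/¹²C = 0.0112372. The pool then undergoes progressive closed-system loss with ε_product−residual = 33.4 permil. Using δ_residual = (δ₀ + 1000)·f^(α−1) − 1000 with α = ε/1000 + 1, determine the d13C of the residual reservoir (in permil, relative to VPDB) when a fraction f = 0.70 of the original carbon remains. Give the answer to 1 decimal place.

-52.3 permil

δ₀ = (0.0107776/0.0112372 − 1)×1000 = (0.959100 − 1)×1000 = -40.900 permil
α − 1 = ε/1000 = 0.0334
f^(α−1) = 0.70^(0.0334) = 0.988158
δ_res = (-40.900 + 1000) × 0.988158 − 1000 = 947.742 − 1000 = -52.26 permil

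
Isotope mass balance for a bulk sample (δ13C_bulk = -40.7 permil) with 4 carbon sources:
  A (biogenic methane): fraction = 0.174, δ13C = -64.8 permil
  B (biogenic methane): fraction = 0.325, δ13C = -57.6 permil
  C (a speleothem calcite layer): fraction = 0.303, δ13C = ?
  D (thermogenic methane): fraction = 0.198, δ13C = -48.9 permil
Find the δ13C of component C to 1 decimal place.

Isotope mass balance: δ_bulk = Σ fᵢ·δᵢ.
-40.7 = 0.174×(-64.8) + 0.325×(-57.6) + 0.303×δ_C + 0.198×(-48.9)
0.303·δ_C = -40.7 − (-39.677) = -1.023
δ_C = -1.023 / 0.303 = -3.37 permil

-3.4 permil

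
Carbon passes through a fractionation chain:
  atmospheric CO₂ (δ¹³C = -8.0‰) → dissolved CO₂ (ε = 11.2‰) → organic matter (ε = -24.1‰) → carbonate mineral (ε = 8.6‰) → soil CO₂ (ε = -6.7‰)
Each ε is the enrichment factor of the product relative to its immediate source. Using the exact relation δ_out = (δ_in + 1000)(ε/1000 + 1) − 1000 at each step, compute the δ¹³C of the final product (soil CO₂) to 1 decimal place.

-19.3‰

step 1: δ = (-8.00 + 1000)·(11.2/1000 + 1) − 1000 = 3.11‰
step 2: δ = (3.11 + 1000)·(-24.1/1000 + 1) − 1000 = -21.06‰
step 3: δ = (-21.06 + 1000)·(8.6/1000 + 1) − 1000 = -12.65‰
step 4: δ = (-12.65 + 1000)·(-6.7/1000 + 1) − 1000 = -19.26‰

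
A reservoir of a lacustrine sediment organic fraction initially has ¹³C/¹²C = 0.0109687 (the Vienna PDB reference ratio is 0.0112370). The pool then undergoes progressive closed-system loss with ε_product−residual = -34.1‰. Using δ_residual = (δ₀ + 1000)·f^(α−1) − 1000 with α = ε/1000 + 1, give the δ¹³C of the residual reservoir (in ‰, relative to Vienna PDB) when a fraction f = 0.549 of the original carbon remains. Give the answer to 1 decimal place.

-3.7‰

δ₀ = (0.0109687/0.0112370 − 1)×1000 = (0.976124 − 1)×1000 = -23.876‰
α − 1 = ε/1000 = -0.0341
f^(α−1) = 0.549^(-0.0341) = 1.020659
δ_res = (-23.876 + 1000) × 1.020659 − 1000 = 996.289 − 1000 = -3.71‰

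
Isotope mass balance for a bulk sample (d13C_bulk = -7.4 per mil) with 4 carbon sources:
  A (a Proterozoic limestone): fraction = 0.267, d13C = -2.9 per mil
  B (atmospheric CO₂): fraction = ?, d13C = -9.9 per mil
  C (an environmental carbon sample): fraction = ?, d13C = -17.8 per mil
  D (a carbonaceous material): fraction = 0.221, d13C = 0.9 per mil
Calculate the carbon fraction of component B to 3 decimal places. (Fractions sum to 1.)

Let f_B and f_C be the unknown fractions; fractions sum to 1 so f_B + f_C = 0.512.
Mass balance: Σ fᵢ·δᵢ = δ_bulk ⇒ f_B·(-9.9) + f_C·(-17.8) = -7.4 − (-0.575) = -6.825
Substitute f_C = 0.512 − f_B:
f_B·(-9.9 − -17.8) = -6.825 − 0.512×(-17.8) = 2.289
f_B = 2.289 / 7.9 = 0.2897

0.290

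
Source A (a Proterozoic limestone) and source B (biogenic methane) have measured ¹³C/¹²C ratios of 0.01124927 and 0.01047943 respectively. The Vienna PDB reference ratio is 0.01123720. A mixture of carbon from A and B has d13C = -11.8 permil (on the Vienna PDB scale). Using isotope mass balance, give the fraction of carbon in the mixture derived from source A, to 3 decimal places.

0.812

δ_A = (0.01124927/0.01123720 − 1)×1000 = (1.001074 − 1)×1000 = 1.074 permil
δ_B = (0.01047943/0.01123720 − 1)×1000 = (0.932566 − 1)×1000 = -67.434 permil
f_A = (δ_mix − δ_B)/(δ_A − δ_B) = (-11.8 − (-67.434))/(1.074 − (-67.434))
f_A = 55.634 / 68.508 = 0.8121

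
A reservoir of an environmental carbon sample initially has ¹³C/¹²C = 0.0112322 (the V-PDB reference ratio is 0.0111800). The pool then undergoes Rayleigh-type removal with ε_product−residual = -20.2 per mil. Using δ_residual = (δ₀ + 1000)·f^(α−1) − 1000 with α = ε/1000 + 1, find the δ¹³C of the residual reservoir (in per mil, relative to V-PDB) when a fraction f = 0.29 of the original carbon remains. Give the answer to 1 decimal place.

30.1 per mil

δ₀ = (0.0112322/0.0111800 − 1)×1000 = (1.004669 − 1)×1000 = 4.669 per mil
α − 1 = ε/1000 = -0.0202
f^(α−1) = 0.29^(-0.0202) = 1.025320
δ_res = (4.669 + 1000) × 1.025320 − 1000 = 1030.108 − 1000 = 30.11 per mil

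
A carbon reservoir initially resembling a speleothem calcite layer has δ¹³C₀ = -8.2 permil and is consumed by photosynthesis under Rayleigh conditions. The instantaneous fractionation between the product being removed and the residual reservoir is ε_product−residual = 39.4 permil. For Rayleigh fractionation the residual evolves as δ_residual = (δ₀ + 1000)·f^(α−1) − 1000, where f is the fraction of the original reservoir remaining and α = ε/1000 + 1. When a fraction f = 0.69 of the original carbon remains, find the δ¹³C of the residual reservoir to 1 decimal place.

-22.6 permil

Rayleigh residual: δ_res = (δ₀ + 1000)·f^(α−1) − 1000
α = ε/1000 + 1 = 1.03940, so α − 1 = 0.03940
f^(α−1) = 0.69^(0.03940) = 0.985486
δ_res = (-8.2 + 1000) × 0.985486 − 1000 = 977.405 − 1000 = -22.59 permil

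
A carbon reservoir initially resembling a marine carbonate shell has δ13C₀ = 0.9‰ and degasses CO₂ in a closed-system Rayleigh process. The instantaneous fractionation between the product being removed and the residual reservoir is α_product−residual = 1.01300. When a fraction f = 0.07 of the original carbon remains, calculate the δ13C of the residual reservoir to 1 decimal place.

Rayleigh residual: δ_res = (δ₀ + 1000)·f^(α−1) − 1000
α − 1 = 0.01300
f^(α−1) = 0.07^(0.01300) = 0.966020
δ_res = (0.9 + 1000) × 0.966020 − 1000 = 966.890 − 1000 = -33.11‰

-33.1‰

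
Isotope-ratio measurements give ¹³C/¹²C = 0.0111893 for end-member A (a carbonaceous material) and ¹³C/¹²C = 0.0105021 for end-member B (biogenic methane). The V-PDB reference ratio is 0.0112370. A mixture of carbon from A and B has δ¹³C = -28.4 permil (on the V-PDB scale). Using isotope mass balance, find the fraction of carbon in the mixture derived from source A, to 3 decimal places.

δ_A = (0.0111893/0.0112370 − 1)×1000 = (0.995755 − 1)×1000 = -4.245 permil
δ_B = (0.0105021/0.0112370 − 1)×1000 = (0.934600 − 1)×1000 = -65.400 permil
f_A = (δ_mix − δ_B)/(δ_A − δ_B) = (-28.4 − (-65.400))/(-4.245 − (-65.400))
f_A = 37.000 / 61.155 = 0.6050

0.605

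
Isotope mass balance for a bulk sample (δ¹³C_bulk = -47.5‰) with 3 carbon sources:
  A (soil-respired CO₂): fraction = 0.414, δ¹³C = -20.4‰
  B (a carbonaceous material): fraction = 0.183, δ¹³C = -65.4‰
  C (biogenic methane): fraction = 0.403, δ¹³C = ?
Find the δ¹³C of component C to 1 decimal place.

Isotope mass balance: δ_bulk = Σ fᵢ·δᵢ.
-47.5 = 0.414×(-20.4) + 0.183×(-65.4) + 0.403×δ_C
0.403·δ_C = -47.5 − (-20.414) = -27.086
δ_C = -27.086 / 0.403 = -67.21‰

-67.2‰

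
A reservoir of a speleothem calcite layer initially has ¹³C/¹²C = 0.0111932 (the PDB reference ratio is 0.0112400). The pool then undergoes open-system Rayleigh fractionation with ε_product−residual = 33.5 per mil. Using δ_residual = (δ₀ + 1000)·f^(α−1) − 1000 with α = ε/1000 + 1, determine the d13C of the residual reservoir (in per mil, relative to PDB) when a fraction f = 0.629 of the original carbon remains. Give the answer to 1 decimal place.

-19.5 per mil

δ₀ = (0.0111932/0.0112400 − 1)×1000 = (0.995836 − 1)×1000 = -4.164 per mil
α − 1 = ε/1000 = 0.0335
f^(α−1) = 0.629^(0.0335) = 0.984589
δ_res = (-4.164 + 1000) × 0.984589 − 1000 = 980.489 − 1000 = -19.51 per mil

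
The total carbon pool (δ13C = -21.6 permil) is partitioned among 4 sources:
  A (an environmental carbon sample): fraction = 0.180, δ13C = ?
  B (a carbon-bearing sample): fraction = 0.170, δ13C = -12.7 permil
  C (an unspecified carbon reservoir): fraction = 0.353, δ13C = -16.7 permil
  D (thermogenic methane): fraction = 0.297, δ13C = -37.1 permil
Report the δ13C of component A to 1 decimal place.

Isotope mass balance: δ_bulk = Σ fᵢ·δᵢ.
-21.6 = 0.180×δ_A + 0.170×(-12.7) + 0.353×(-16.7) + 0.297×(-37.1)
0.180·δ_A = -21.6 − (-19.073) = -2.527
δ_A = -2.527 / 0.180 = -14.04 permil

-14.0 permil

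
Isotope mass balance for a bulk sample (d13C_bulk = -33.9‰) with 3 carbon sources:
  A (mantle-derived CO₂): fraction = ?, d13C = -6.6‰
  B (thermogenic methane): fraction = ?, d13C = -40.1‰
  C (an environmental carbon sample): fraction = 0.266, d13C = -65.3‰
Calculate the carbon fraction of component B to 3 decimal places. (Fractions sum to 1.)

Let f_B and f_A be the unknown fractions; fractions sum to 1 so f_B + f_A = 0.734.
Mass balance: Σ fᵢ·δᵢ = δ_bulk ⇒ f_B·(-40.1) + f_A·(-6.6) = -33.9 − (-17.370) = -16.530
Substitute f_A = 0.734 − f_B:
f_B·(-40.1 − -6.6) = -16.530 − 0.734×(-6.6) = -11.686
f_B = -11.686 / -33.5 = 0.3488

0.349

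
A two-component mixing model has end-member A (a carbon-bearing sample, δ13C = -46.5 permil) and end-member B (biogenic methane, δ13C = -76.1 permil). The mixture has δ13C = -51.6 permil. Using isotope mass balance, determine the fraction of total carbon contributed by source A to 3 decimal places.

0.828

δ_mix = f_A·δ_A + (1 − f_A)·δ_B  ⇒  f_A = (δ_mix − δ_B)/(δ_A − δ_B)
f_A = (-51.6 − (-76.1)) / (-46.5 − (-76.1))
f_A = 24.5 / 29.6 = 0.8277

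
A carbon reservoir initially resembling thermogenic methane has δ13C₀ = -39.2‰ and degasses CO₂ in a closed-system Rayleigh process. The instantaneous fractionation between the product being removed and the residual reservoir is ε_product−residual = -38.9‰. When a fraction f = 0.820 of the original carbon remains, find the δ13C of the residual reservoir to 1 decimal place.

-31.8‰

Rayleigh residual: δ_res = (δ₀ + 1000)·f^(α−1) − 1000
α = ε/1000 + 1 = 0.96110, so α − 1 = -0.03890
f^(α−1) = 0.820^(-0.03890) = 1.007750
δ_res = (-39.2 + 1000) × 1.007750 − 1000 = 968.246 − 1000 = -31.75‰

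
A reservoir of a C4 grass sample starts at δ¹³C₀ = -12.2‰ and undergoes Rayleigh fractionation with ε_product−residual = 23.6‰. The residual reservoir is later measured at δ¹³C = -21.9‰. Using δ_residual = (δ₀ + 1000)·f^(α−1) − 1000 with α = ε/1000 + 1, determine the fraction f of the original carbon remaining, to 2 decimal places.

0.66

α − 1 = ε/1000 = 0.0236
(δ_res + 1000)/(δ₀ + 1000) = (-21.9 + 1000)/(-12.2 + 1000) = 978.1/987.8 = 0.990180
f = 0.990180^(1/0.0236) = exp(ln(0.990180)/0.0236) = exp(-0.00987/0.0236)
f = exp(-0.4181) = 0.6583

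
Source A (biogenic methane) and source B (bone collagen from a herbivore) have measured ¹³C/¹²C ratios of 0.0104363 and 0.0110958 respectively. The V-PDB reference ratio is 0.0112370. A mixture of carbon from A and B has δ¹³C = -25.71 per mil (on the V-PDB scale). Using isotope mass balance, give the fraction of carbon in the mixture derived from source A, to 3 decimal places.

δ_A = (0.0104363/0.0112370 − 1)×1000 = (0.928744 − 1)×1000 = -71.256 per mil
δ_B = (0.0110958/0.0112370 − 1)×1000 = (0.987434 − 1)×1000 = -12.566 per mil
f_A = (δ_mix − δ_B)/(δ_A − δ_B) = (-25.71 − (-12.566))/(-71.256 − (-12.566))
f_A = -13.144 / -58.690 = 0.2240

0.224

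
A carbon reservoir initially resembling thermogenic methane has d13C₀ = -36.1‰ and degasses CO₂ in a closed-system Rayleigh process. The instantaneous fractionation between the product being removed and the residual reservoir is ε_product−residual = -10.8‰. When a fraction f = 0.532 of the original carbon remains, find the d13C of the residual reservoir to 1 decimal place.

Rayleigh residual: δ_res = (δ₀ + 1000)·f^(α−1) − 1000
α = ε/1000 + 1 = 0.98920, so α − 1 = -0.01080
f^(α−1) = 0.532^(-0.01080) = 1.006839
δ_res = (-36.1 + 1000) × 1.006839 − 1000 = 970.492 − 1000 = -29.51‰

-29.5‰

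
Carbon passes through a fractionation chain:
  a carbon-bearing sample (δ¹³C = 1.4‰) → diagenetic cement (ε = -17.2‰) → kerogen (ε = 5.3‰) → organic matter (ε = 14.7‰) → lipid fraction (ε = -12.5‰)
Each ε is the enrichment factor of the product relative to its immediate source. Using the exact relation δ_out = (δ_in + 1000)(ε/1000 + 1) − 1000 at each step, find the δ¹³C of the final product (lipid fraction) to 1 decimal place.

step 1: δ = (1.40 + 1000)·(-17.2/1000 + 1) − 1000 = -15.82‰
step 2: δ = (-15.82 + 1000)·(5.3/1000 + 1) − 1000 = -10.61‰
step 3: δ = (-10.61 + 1000)·(14.7/1000 + 1) − 1000 = 3.94‰
step 4: δ = (3.94 + 1000)·(-12.5/1000 + 1) − 1000 = -8.61‰

-8.6‰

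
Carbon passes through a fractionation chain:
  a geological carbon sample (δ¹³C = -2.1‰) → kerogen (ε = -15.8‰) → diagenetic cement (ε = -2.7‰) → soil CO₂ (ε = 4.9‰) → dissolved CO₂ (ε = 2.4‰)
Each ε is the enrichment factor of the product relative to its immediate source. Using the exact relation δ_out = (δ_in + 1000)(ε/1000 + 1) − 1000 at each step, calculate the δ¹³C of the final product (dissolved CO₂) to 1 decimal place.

step 1: δ = (-2.10 + 1000)·(-15.8/1000 + 1) − 1000 = -17.87‰
step 2: δ = (-17.87 + 1000)·(-2.7/1000 + 1) − 1000 = -20.52‰
step 3: δ = (-20.52 + 1000)·(4.9/1000 + 1) − 1000 = -15.72‰
step 4: δ = (-15.72 + 1000)·(2.4/1000 + 1) − 1000 = -13.36‰

-13.4‰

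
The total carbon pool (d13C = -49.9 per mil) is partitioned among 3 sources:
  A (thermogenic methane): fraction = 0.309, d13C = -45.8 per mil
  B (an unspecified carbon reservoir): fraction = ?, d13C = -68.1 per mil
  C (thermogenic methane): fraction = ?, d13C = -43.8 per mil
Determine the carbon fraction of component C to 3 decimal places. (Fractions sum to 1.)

Let f_C and f_B be the unknown fractions; fractions sum to 1 so f_C + f_B = 0.691.
Mass balance: Σ fᵢ·δᵢ = δ_bulk ⇒ f_C·(-43.8) + f_B·(-68.1) = -49.9 − (-14.152) = -35.748
Substitute f_B = 0.691 − f_C:
f_C·(-43.8 − -68.1) = -35.748 − 0.691×(-68.1) = 11.309
f_C = 11.309 / 24.3 = 0.4654

0.465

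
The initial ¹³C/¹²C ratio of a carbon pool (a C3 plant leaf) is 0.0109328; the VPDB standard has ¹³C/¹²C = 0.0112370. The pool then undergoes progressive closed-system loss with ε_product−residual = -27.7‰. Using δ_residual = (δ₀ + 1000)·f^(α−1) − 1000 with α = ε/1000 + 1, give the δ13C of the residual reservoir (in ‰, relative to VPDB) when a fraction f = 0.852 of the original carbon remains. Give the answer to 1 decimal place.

-22.7‰

δ₀ = (0.0109328/0.0112370 − 1)×1000 = (0.972929 − 1)×1000 = -27.071‰
α − 1 = ε/1000 = -0.0277
f^(α−1) = 0.852^(-0.0277) = 1.004447
δ_res = (-27.071 + 1000) × 1.004447 − 1000 = 977.255 − 1000 = -22.75‰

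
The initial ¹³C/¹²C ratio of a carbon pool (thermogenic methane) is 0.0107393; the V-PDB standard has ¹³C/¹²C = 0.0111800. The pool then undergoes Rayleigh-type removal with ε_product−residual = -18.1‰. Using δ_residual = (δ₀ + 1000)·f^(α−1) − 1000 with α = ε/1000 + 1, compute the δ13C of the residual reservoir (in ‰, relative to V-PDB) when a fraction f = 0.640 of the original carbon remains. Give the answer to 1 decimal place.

-31.6‰

δ₀ = (0.0107393/0.0111800 − 1)×1000 = (0.960581 − 1)×1000 = -39.419‰
α − 1 = ε/1000 = -0.0181
f^(α−1) = 0.640^(-0.0181) = 1.008111
δ_res = (-39.419 + 1000) × 1.008111 − 1000 = 968.372 − 1000 = -31.63‰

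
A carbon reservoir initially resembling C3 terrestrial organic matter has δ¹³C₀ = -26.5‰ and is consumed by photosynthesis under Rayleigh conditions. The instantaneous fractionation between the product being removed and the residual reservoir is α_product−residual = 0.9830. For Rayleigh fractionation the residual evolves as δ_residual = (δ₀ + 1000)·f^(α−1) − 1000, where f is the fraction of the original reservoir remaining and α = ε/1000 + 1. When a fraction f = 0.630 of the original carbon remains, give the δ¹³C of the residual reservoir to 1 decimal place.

-18.8‰

Rayleigh residual: δ_res = (δ₀ + 1000)·f^(α−1) − 1000
α − 1 = -0.01700
f^(α−1) = 0.630^(-0.01700) = 1.007886
δ_res = (-26.5 + 1000) × 1.007886 − 1000 = 981.177 − 1000 = -18.82‰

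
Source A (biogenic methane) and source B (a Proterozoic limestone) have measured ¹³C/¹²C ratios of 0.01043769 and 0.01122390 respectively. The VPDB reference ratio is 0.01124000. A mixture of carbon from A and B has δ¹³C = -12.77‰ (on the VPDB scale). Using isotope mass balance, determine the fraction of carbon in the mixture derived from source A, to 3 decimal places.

0.162

δ_A = (0.01043769/0.01124000 − 1)×1000 = (0.928620 − 1)×1000 = -71.380‰
δ_B = (0.01122390/0.01124000 − 1)×1000 = (0.998568 − 1)×1000 = -1.432‰
f_A = (δ_mix − δ_B)/(δ_A − δ_B) = (-12.77 − (-1.432))/(-71.380 − (-1.432))
f_A = -11.338 / -69.948 = 0.1621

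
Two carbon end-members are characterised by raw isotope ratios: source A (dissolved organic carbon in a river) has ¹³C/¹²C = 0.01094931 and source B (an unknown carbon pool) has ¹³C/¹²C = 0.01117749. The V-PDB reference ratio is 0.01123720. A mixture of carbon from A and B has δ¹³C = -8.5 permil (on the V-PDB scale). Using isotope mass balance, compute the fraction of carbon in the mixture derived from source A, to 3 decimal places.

δ_A = (0.01094931/0.01123720 − 1)×1000 = (0.974381 − 1)×1000 = -25.619 permil
δ_B = (0.01117749/0.01123720 − 1)×1000 = (0.994686 − 1)×1000 = -5.314 permil
f_A = (δ_mix − δ_B)/(δ_A − δ_B) = (-8.5 − (-5.314))/(-25.619 − (-5.314))
f_A = -3.186 / -20.306 = 0.1569

0.157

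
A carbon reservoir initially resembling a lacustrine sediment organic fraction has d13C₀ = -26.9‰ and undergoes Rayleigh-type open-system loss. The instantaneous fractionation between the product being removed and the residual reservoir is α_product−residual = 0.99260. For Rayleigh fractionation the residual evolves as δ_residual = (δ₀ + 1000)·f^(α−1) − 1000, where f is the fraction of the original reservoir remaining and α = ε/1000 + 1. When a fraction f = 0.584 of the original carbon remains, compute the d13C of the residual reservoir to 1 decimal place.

Rayleigh residual: δ_res = (δ₀ + 1000)·f^(α−1) − 1000
α − 1 = -0.00740
f^(α−1) = 0.584^(-0.00740) = 1.003988
δ_res = (-26.9 + 1000) × 1.003988 − 1000 = 976.981 − 1000 = -23.02‰

-23.0‰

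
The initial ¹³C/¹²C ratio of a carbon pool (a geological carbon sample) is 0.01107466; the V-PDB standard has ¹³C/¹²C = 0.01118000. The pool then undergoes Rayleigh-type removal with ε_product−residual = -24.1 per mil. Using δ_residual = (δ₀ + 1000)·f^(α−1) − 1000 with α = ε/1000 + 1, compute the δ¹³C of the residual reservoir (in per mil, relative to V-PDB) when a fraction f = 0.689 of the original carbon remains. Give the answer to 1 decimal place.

δ₀ = (0.01107466/0.01118000 − 1)×1000 = (0.990578 − 1)×1000 = -9.422 per mil
α − 1 = ε/1000 = -0.0241
f^(α−1) = 0.689^(-0.0241) = 1.009018
δ_res = (-9.422 + 1000) × 1.009018 − 1000 = 999.511 − 1000 = -0.49 per mil

-0.5 per mil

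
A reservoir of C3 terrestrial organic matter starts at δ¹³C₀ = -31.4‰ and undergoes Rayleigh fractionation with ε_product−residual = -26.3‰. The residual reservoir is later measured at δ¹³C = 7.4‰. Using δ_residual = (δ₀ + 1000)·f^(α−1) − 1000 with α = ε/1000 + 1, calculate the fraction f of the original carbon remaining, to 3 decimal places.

α − 1 = ε/1000 = -0.0263
(δ_res + 1000)/(δ₀ + 1000) = (7.4 + 1000)/(-31.4 + 1000) = 1007.4/968.6 = 1.040058
f = 1.040058^(1/-0.0263) = exp(ln(1.040058)/-0.0263) = exp(0.03928/-0.0263)
f = exp(-1.4934) = 0.2246

0.225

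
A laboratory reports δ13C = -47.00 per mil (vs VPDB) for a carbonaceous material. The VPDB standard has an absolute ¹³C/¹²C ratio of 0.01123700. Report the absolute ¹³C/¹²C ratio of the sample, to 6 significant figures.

0.0107089

R_sample = R_standard × (δ13C/1000 + 1)
R_sample = 0.01123700 × (-47.00/1000 + 1) = 0.01123700 × 0.953000
R_sample = 0.0107089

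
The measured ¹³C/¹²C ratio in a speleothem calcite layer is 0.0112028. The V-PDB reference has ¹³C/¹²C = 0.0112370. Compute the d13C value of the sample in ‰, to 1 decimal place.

-3.0‰

d13C = (R_sample / R_standard − 1) × 1000
R_sample / R_standard = 0.0112028 / 0.0112370 = 0.996956
d13C = (0.996956 − 1) × 1000 = -3.04‰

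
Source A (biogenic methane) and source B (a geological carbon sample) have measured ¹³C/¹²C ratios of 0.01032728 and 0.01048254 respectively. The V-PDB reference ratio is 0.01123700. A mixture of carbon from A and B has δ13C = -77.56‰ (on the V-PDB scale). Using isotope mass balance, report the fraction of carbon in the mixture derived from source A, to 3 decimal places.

0.754

δ_A = (0.01032728/0.01123700 − 1)×1000 = (0.919042 − 1)×1000 = -80.958‰
δ_B = (0.01048254/0.01123700 − 1)×1000 = (0.932859 − 1)×1000 = -67.141‰
f_A = (δ_mix − δ_B)/(δ_A − δ_B) = (-77.56 − (-67.141))/(-80.958 − (-67.141))
f_A = -10.419 / -13.817 = 0.7541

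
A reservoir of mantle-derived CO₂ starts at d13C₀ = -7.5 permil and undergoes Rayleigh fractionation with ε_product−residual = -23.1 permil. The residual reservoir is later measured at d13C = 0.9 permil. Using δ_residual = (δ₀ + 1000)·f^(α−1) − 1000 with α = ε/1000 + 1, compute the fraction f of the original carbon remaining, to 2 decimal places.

0.69

α − 1 = ε/1000 = -0.0231
(δ_res + 1000)/(δ₀ + 1000) = (0.9 + 1000)/(-7.5 + 1000) = 1000.9/992.5 = 1.008463
f = 1.008463^(1/-0.0231) = exp(ln(1.008463)/-0.0231) = exp(0.00843/-0.0231)
f = exp(-0.3648) = 0.6943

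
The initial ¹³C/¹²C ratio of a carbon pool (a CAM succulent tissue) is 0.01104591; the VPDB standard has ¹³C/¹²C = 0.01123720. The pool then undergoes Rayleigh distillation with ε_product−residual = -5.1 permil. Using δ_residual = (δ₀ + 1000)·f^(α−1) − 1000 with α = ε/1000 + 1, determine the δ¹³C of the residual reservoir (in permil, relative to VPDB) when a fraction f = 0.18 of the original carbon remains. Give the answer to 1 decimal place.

δ₀ = (0.01104591/0.01123720 − 1)×1000 = (0.982977 − 1)×1000 = -17.023 permil
α − 1 = ε/1000 = -0.0051
f^(α−1) = 0.18^(-0.0051) = 1.008784
δ_res = (-17.023 + 1000) × 1.008784 − 1000 = 991.611 − 1000 = -8.39 permil

-8.4 permil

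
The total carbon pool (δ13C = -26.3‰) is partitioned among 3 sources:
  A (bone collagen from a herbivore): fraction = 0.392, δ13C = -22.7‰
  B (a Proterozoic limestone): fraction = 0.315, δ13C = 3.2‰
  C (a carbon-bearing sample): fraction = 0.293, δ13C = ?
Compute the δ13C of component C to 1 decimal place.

-62.8‰

Isotope mass balance: δ_bulk = Σ fᵢ·δᵢ.
-26.3 = 0.392×(-22.7) + 0.315×(3.2) + 0.293×δ_C
0.293·δ_C = -26.3 − (-7.890) = -18.410
δ_C = -18.410 / 0.293 = -62.83‰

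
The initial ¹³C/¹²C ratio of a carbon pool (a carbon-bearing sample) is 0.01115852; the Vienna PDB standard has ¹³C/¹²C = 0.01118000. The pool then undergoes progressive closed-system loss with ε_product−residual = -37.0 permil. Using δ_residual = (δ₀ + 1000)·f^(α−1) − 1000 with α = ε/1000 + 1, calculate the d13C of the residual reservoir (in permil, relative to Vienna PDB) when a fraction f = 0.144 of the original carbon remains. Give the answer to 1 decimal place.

δ₀ = (0.01115852/0.01118000 − 1)×1000 = (0.998079 − 1)×1000 = -1.921 permil
α − 1 = ε/1000 = -0.0370
f^(α−1) = 0.144^(-0.0370) = 1.074337
δ_res = (-1.921 + 1000) × 1.074337 − 1000 = 1072.273 − 1000 = 72.27 permil

72.3 permil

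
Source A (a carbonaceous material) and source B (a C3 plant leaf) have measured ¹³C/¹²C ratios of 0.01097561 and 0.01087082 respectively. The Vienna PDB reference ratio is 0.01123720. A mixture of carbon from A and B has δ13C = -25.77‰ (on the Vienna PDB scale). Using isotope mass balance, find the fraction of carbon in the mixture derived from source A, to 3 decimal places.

0.733

δ_A = (0.01097561/0.01123720 − 1)×1000 = (0.976721 − 1)×1000 = -23.279‰
δ_B = (0.01087082/0.01123720 − 1)×1000 = (0.967396 − 1)×1000 = -32.604‰
f_A = (δ_mix − δ_B)/(δ_A − δ_B) = (-25.77 − (-32.604))/(-23.279 − (-32.604))
f_A = 6.834 / 9.325 = 0.7329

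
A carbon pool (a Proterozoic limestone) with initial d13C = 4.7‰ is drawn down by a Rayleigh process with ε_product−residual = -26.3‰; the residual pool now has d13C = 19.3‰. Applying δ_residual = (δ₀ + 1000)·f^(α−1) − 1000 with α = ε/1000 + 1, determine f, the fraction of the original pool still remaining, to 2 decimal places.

α − 1 = ε/1000 = -0.0263
(δ_res + 1000)/(δ₀ + 1000) = (19.3 + 1000)/(4.7 + 1000) = 1019.3/1004.7 = 1.014532
f = 1.014532^(1/-0.0263) = exp(ln(1.014532)/-0.0263) = exp(0.01443/-0.0263)
f = exp(-0.5486) = 0.5778

0.58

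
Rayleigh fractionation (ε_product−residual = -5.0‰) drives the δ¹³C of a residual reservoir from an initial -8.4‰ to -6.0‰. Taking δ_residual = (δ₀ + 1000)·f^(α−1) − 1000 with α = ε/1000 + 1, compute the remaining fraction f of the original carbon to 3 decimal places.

α − 1 = ε/1000 = -0.0050
(δ_res + 1000)/(δ₀ + 1000) = (-6.0 + 1000)/(-8.4 + 1000) = 994.0/991.6 = 1.002420
f = 1.002420^(1/-0.0050) = exp(ln(1.002420)/-0.0050) = exp(0.00242/-0.0050)
f = exp(-0.4835) = 0.6166

0.617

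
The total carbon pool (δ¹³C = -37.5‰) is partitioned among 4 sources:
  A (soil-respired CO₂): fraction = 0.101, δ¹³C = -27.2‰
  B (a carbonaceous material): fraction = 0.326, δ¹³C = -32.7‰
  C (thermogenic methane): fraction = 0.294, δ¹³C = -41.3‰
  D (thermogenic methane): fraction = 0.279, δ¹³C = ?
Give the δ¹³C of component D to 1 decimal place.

Isotope mass balance: δ_bulk = Σ fᵢ·δᵢ.
-37.5 = 0.101×(-27.2) + 0.326×(-32.7) + 0.294×(-41.3) + 0.279×δ_D
0.279·δ_D = -37.5 − (-25.550) = -11.950
δ_D = -11.950 / 0.279 = -42.83‰

-42.8‰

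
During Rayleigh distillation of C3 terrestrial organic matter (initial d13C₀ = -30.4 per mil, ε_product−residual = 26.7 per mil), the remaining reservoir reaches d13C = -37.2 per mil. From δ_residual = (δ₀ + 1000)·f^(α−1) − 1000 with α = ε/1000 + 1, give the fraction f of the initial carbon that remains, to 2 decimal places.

0.77

α − 1 = ε/1000 = 0.0267
(δ_res + 1000)/(δ₀ + 1000) = (-37.2 + 1000)/(-30.4 + 1000) = 962.8/969.6 = 0.992987
f = 0.992987^(1/0.0267) = exp(ln(0.992987)/0.0267) = exp(-0.00704/0.0267)
f = exp(-0.2636) = 0.7683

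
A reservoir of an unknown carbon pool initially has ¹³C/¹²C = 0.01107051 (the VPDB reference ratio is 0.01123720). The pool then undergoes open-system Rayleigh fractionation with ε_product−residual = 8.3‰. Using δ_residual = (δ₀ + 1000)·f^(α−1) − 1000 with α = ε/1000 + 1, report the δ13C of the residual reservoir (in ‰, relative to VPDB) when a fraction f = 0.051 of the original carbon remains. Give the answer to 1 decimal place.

δ₀ = (0.01107051/0.01123720 − 1)×1000 = (0.985166 − 1)×1000 = -14.834‰
α − 1 = ε/1000 = 0.0083
f^(α−1) = 0.051^(0.0083) = 0.975602
δ_res = (-14.834 + 1000) × 0.975602 − 1000 = 961.130 − 1000 = -38.87‰

-38.9‰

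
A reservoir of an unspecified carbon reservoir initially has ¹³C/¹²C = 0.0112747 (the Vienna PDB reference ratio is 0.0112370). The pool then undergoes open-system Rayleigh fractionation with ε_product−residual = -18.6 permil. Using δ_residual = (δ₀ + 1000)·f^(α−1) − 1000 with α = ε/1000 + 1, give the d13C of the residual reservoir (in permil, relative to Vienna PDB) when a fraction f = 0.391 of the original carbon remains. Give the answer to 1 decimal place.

δ₀ = (0.0112747/0.0112370 − 1)×1000 = (1.003355 − 1)×1000 = 3.355 permil
α − 1 = ε/1000 = -0.0186
f^(α−1) = 0.391^(-0.0186) = 1.017620
δ_res = (3.355 + 1000) × 1.017620 − 1000 = 1021.034 − 1000 = 21.03 permil

21.0 permil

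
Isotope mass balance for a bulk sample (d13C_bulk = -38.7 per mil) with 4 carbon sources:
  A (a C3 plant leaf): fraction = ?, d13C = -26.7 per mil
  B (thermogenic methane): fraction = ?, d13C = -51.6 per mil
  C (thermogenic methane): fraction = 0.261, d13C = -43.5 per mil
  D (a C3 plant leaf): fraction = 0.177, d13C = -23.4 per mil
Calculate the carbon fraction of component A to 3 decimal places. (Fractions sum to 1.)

Let f_A and f_B be the unknown fractions; fractions sum to 1 so f_A + f_B = 0.562.
Mass balance: Σ fᵢ·δᵢ = δ_bulk ⇒ f_A·(-26.7) + f_B·(-51.6) = -38.7 − (-15.495) = -23.205
Substitute f_B = 0.562 − f_A:
f_A·(-26.7 − -51.6) = -23.205 − 0.562×(-51.6) = 5.794
f_A = 5.794 / 24.9 = 0.2327

0.233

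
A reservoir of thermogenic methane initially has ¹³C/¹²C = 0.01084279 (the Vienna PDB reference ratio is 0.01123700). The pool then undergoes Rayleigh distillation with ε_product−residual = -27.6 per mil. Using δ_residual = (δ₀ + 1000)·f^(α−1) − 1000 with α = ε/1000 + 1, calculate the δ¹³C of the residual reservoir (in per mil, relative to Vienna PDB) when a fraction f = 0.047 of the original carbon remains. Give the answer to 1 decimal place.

49.9 per mil

δ₀ = (0.01084279/0.01123700 − 1)×1000 = (0.964919 − 1)×1000 = -35.081 per mil
α − 1 = ε/1000 = -0.0276
f^(α−1) = 0.047^(-0.0276) = 1.088053
δ_res = (-35.081 + 1000) × 1.088053 − 1000 = 1049.883 − 1000 = 49.88 per mil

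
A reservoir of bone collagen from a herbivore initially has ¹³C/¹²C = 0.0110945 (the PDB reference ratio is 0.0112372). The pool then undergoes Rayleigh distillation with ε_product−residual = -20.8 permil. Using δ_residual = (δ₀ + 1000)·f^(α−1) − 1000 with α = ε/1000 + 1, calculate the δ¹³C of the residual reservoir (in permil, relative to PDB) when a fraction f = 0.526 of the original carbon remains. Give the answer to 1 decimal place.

δ₀ = (0.0110945/0.0112372 − 1)×1000 = (0.987301 − 1)×1000 = -12.699 permil
α − 1 = ε/1000 = -0.0208
f^(α−1) = 0.526^(-0.0208) = 1.013453
δ_res = (-12.699 + 1000) × 1.013453 − 1000 = 1000.583 − 1000 = 0.58 permil

0.6 permil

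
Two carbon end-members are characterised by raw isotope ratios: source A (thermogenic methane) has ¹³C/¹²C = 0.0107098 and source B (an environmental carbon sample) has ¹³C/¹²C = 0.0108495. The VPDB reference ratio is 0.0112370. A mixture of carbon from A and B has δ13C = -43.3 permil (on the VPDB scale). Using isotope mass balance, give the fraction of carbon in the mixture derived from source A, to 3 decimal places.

δ_A = (0.0107098/0.0112370 − 1)×1000 = (0.953084 − 1)×1000 = -46.916 permil
δ_B = (0.0108495/0.0112370 − 1)×1000 = (0.965516 − 1)×1000 = -34.484 permil
f_A = (δ_mix − δ_B)/(δ_A − δ_B) = (-43.3 − (-34.484))/(-46.916 − (-34.484))
f_A = -8.816 / -12.432 = 0.7091

0.709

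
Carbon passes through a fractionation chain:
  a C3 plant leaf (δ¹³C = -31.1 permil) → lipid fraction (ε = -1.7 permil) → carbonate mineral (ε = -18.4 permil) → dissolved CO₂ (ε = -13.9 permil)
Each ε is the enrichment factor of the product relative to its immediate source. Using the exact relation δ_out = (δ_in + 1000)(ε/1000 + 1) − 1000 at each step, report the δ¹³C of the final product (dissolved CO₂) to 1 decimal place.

step 1: δ = (-31.10 + 1000)·(-1.7/1000 + 1) − 1000 = -32.75 permil
step 2: δ = (-32.75 + 1000)·(-18.4/1000 + 1) − 1000 = -50.54 permil
step 3: δ = (-50.54 + 1000)·(-13.9/1000 + 1) − 1000 = -63.74 permil

-63.7 permil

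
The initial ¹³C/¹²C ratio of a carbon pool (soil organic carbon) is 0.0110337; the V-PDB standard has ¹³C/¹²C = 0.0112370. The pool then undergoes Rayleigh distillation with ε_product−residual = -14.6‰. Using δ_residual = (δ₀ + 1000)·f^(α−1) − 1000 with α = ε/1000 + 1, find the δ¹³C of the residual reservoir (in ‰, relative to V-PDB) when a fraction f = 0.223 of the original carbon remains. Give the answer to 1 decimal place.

3.7‰

δ₀ = (0.0110337/0.0112370 − 1)×1000 = (0.981908 − 1)×1000 = -18.092‰
α − 1 = ε/1000 = -0.0146
f^(α−1) = 0.223^(-0.0146) = 1.022150
δ_res = (-18.092 + 1000) × 1.022150 − 1000 = 1003.658 − 1000 = 3.66‰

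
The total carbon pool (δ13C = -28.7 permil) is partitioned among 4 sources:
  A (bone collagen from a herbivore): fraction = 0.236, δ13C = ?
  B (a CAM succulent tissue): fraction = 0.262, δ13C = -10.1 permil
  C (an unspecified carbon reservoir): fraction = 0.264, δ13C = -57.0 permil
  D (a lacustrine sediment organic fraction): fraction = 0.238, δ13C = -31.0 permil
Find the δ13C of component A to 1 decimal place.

Isotope mass balance: δ_bulk = Σ fᵢ·δᵢ.
-28.7 = 0.236×δ_A + 0.262×(-10.1) + 0.264×(-57.0) + 0.238×(-31.0)
0.236·δ_A = -28.7 − (-25.072) = -3.628
δ_A = -3.628 / 0.236 = -15.37 permil

-15.4 permil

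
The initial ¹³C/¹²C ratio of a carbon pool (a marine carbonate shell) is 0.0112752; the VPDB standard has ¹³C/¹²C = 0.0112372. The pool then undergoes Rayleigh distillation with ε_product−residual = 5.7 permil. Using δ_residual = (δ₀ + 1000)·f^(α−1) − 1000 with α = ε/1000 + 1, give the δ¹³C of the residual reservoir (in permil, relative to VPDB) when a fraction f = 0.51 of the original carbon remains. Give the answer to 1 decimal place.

-0.5 permil

δ₀ = (0.0112752/0.0112372 − 1)×1000 = (1.003382 − 1)×1000 = 3.382 permil
α − 1 = ε/1000 = 0.0057
f^(α−1) = 0.51^(0.0057) = 0.996169
δ_res = (3.382 + 1000) × 0.996169 − 1000 = 999.538 − 1000 = -0.46 permil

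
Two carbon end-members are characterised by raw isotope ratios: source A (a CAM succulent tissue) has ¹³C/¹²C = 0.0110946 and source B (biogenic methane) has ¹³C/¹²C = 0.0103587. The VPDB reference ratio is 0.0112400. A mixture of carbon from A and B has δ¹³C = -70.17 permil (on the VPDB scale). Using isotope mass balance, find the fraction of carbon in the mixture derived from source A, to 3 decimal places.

δ_A = (0.0110946/0.0112400 − 1)×1000 = (0.987064 − 1)×1000 = -12.936 permil
δ_B = (0.0103587/0.0112400 − 1)×1000 = (0.921593 − 1)×1000 = -78.407 permil
f_A = (δ_mix − δ_B)/(δ_A − δ_B) = (-70.17 − (-78.407))/(-12.936 − (-78.407))
f_A = 8.237 / 65.472 = 0.1258

0.126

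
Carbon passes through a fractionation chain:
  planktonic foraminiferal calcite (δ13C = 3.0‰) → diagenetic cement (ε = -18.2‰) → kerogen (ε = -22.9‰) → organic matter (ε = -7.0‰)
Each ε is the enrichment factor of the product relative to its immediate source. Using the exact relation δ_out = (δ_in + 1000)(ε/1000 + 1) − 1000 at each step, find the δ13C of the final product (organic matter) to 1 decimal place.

-44.5‰

step 1: δ = (3.00 + 1000)·(-18.2/1000 + 1) − 1000 = -15.25‰
step 2: δ = (-15.25 + 1000)·(-22.9/1000 + 1) − 1000 = -37.81‰
step 3: δ = (-37.81 + 1000)·(-7.0/1000 + 1) − 1000 = -44.54‰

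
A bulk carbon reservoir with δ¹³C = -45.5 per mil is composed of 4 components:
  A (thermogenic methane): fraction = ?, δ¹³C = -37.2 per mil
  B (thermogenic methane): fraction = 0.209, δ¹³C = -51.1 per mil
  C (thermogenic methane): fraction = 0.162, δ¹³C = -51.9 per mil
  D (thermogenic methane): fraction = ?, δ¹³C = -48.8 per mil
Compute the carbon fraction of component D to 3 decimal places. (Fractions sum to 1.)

0.260

Let f_D and f_A be the unknown fractions; fractions sum to 1 so f_D + f_A = 0.629.
Mass balance: Σ fᵢ·δᵢ = δ_bulk ⇒ f_D·(-48.8) + f_A·(-37.2) = -45.5 − (-19.088) = -26.412
Substitute f_A = 0.629 − f_D:
f_D·(-48.8 − -37.2) = -26.412 − 0.629×(-37.2) = -3.014
f_D = -3.014 / -11.6 = 0.2598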